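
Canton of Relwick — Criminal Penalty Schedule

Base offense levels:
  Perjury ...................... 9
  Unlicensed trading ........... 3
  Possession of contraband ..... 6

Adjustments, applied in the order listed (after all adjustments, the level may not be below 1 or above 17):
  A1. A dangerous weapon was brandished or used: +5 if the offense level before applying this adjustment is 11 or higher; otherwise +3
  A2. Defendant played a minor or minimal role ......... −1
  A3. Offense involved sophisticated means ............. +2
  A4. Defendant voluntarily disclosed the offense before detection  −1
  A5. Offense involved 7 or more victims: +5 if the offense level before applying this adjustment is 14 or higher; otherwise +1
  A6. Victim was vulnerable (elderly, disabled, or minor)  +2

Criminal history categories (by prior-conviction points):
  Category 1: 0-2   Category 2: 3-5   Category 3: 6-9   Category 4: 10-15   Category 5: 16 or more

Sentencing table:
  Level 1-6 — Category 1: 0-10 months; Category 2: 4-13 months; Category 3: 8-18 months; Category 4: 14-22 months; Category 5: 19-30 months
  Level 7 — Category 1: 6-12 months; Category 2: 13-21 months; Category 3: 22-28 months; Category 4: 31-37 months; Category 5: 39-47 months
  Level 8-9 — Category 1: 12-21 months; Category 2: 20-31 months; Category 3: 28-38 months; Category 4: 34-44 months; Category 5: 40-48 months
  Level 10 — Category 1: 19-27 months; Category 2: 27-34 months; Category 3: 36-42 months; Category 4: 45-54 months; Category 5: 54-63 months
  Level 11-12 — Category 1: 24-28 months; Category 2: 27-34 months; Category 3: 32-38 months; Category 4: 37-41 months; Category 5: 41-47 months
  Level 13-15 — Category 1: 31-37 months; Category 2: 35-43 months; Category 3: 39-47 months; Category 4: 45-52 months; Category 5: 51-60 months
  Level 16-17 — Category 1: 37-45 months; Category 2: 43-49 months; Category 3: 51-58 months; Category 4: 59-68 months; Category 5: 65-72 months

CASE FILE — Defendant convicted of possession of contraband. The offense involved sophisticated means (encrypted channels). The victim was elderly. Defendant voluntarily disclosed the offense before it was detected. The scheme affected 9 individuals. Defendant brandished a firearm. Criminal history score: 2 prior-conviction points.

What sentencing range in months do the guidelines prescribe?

31-37 months

Base offense level for possession of contraband: 6.
A1 applies (level before this adjustment is 6 < 11, so +3): 6 + 3 = 9.
A2 does not apply.
A3 applies: 9 + 2 = 11.
A4 applies: 11 − 1 = 10.
A5 applies (level before this adjustment is 10 < 14, so +1): 10 + 1 = 11.
A6 applies: 11 + 2 = 13.
Final offense level: 13.
Criminal history: 2 prior points → Category 1 (0-2).
Level 13 falls in the 13-15 band.
Grid: Level 13-15 × Category 1 = 31-37 months.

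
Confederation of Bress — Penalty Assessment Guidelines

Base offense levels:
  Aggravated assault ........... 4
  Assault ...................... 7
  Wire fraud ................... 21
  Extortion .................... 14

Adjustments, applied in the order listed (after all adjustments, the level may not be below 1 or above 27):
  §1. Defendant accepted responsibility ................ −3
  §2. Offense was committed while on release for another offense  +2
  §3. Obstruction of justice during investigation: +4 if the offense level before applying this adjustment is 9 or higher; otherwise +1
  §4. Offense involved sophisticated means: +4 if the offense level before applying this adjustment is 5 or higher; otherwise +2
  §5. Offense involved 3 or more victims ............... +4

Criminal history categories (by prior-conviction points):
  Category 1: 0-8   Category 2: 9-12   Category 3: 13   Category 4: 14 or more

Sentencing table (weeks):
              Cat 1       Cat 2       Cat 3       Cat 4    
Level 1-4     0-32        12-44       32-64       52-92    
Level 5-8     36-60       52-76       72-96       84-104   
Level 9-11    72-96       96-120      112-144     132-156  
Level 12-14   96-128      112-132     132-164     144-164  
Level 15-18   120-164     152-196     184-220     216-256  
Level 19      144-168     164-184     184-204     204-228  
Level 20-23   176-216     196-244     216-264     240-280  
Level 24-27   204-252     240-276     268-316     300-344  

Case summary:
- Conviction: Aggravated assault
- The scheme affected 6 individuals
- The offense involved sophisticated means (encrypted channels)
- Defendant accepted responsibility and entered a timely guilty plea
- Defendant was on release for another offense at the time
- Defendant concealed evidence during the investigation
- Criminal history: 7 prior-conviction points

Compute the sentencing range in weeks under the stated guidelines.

72-96 weeks

Base offense level for aggravated assault: 4.
§1 applies: 4 − 3 = 1.
§2 applies: 1 + 2 = 3.
§3 applies (level before this adjustment is 3 < 9, so +1): 3 + 1 = 4.
§4 applies (level before this adjustment is 4 < 5, so +2): 4 + 2 = 6.
§5 applies: 6 + 4 = 10.
Final offense level: 10.
Criminal history: 7 prior points → Category 1 (0-8).
Level 10 falls in the 9-11 band.
Grid: Level 9-11 × Category 1 = 72-96 weeks.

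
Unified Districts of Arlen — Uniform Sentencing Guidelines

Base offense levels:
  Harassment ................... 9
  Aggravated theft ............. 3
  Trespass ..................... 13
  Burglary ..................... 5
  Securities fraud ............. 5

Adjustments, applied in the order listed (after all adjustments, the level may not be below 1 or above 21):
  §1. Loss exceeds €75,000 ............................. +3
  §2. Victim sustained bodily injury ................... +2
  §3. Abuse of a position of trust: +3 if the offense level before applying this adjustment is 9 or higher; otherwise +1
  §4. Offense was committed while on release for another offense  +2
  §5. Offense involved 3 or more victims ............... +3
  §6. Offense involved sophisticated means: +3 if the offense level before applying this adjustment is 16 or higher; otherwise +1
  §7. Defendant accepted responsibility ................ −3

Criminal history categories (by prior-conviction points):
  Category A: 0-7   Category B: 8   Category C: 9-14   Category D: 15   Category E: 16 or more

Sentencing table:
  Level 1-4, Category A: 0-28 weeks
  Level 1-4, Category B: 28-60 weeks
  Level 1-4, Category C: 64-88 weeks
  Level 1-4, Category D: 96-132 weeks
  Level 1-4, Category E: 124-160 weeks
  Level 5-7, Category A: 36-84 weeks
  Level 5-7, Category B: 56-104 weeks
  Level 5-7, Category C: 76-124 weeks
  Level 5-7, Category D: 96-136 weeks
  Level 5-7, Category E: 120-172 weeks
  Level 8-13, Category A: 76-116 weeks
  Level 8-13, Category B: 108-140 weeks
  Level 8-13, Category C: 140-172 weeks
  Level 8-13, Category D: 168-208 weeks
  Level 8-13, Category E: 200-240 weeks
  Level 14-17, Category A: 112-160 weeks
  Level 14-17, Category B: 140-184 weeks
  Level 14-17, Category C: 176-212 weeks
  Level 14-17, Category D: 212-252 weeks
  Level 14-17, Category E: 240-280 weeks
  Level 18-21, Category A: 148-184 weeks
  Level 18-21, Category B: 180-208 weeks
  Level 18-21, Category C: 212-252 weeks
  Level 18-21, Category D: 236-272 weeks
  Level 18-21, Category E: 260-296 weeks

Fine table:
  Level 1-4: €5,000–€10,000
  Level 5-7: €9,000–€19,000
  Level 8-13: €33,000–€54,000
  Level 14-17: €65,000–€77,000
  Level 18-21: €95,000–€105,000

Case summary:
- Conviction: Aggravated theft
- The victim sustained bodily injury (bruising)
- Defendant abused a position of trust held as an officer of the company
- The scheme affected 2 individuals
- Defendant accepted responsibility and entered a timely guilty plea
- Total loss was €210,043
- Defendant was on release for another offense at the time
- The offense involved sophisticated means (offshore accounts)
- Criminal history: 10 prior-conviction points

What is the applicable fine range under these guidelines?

€33,000–€54,000

Base offense level for aggravated theft: 3.
§1 applies: 3 + 3 = 6.
§2 applies: 6 + 2 = 8.
§3 applies (level before this adjustment is 8 < 9, so +1): 8 + 1 = 9.
§4 applies: 9 + 2 = 11.
§5 does not apply.
§6 applies (level before this adjustment is 11 < 16, so +1): 11 + 1 = 12.
§7 applies: 12 − 3 = 9.
Final offense level: 9.
Level 9 falls in the 8-13 band.
Fine table: Level 8-13 → €33,000–€54,000.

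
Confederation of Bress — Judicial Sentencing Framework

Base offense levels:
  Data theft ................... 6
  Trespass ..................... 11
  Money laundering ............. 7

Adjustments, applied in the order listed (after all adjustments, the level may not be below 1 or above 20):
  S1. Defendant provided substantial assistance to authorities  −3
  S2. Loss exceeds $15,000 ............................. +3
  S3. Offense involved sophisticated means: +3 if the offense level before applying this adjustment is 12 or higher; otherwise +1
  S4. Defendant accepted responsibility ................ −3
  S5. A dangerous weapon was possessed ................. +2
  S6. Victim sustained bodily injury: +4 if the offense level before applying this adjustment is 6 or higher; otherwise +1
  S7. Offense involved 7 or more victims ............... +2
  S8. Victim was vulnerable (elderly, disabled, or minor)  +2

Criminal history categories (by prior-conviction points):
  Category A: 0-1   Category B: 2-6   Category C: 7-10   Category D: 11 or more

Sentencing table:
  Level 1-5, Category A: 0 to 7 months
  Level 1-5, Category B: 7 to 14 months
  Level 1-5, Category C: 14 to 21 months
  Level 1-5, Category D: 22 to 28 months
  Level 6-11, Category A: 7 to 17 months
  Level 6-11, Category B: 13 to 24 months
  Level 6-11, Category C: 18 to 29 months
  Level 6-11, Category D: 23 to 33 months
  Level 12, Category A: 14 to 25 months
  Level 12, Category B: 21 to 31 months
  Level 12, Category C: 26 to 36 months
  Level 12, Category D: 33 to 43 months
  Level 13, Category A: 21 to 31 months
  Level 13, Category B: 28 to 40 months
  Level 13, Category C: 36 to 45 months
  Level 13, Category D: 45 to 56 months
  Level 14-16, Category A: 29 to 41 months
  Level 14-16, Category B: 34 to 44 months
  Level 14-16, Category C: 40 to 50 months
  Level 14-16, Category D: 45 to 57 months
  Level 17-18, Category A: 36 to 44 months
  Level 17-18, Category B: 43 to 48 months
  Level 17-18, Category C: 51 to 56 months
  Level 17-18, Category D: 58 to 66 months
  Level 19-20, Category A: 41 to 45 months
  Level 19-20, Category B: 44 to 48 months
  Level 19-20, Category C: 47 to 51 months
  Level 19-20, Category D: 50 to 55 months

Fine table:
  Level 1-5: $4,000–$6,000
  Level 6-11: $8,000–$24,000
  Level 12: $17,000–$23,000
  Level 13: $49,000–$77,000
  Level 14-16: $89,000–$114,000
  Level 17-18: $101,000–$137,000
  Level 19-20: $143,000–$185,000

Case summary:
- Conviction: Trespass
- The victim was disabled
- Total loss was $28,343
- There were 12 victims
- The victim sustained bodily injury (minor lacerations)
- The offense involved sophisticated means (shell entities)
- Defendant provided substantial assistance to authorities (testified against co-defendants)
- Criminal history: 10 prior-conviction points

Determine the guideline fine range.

$143,000–$185,000

Base offense level for trespass: 11.
S1 applies: 11 − 3 = 8.
S2 applies: 8 + 3 = 11.
S3 applies (level before this adjustment is 11 < 12, so +1): 11 + 1 = 12.
S5 does not apply.
S6 applies (level before this adjustment is 12 ≥ 6, so +4): 12 + 4 = 16.
S7 applies: 16 + 2 = 18.
S8 applies: 18 + 2 = 20.
Final offense level: 20.
Level 20 falls in the 19-20 band.
Fine table: Level 19-20 → $143,000–$185,000.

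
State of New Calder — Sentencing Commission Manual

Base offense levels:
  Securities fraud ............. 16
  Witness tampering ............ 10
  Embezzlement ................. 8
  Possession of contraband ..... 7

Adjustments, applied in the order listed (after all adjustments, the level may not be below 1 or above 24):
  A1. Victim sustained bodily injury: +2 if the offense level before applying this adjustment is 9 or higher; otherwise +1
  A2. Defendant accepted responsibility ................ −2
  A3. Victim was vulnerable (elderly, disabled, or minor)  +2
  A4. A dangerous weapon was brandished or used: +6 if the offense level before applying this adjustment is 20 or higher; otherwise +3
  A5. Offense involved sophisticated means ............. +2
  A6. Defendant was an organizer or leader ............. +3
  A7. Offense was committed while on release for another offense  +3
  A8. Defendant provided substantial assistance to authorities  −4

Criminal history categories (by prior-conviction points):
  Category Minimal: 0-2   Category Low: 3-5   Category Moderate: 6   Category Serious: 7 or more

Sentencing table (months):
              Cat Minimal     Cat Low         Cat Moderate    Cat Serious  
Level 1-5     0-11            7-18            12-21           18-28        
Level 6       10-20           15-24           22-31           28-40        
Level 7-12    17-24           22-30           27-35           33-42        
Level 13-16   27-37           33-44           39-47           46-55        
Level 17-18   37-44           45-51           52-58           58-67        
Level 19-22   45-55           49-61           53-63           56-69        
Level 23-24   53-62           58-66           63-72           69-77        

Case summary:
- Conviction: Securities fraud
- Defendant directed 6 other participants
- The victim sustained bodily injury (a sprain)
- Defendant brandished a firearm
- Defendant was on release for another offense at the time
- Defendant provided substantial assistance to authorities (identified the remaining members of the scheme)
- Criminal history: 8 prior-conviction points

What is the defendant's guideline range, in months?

Base offense level for securities fraud: 16.
A1 applies (level before this adjustment is 16 ≥ 9, so +2): 16 + 2 = 18.
A2 does not apply.
A3 does not apply.
A4 applies (level before this adjustment is 18 < 20, so +3): 18 + 3 = 21.
A6 applies: 21 + 3 = 24.
A7 applies: 24 + 3 = 27.
A8 applies: 27 − 4 = 23.
Final offense level: 23.
Criminal history: 8 prior points → Category Serious (7+).
Level 23 falls in the 23-24 band.
Grid: Level 23-24 × Category Serious = 69-77 months.

69-77 months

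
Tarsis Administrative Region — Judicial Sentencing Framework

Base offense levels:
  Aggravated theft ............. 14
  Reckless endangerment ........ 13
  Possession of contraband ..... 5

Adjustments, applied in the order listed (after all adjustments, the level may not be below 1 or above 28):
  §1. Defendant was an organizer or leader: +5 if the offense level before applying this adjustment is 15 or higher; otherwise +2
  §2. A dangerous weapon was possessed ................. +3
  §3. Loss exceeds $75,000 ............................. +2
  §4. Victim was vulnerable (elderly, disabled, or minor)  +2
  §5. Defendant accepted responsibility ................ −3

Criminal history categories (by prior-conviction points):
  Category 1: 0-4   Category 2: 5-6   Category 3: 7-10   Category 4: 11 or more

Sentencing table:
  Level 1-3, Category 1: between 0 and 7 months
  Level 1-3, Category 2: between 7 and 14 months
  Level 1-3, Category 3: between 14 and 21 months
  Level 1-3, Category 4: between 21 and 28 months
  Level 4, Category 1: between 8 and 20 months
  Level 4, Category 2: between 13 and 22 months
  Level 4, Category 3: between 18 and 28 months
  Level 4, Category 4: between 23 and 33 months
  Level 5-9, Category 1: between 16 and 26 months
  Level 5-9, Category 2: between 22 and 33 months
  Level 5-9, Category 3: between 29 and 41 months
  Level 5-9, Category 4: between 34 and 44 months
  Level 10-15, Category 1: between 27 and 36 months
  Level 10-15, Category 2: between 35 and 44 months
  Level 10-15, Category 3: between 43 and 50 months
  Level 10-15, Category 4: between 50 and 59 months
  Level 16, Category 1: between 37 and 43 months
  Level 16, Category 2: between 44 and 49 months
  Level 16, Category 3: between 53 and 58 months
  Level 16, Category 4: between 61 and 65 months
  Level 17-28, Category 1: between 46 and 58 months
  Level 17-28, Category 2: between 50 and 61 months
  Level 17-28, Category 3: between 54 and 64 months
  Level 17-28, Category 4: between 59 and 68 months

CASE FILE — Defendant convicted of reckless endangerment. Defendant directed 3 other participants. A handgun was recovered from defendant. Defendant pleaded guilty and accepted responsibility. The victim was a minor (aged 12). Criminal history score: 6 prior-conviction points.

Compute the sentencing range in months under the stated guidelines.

50-61 months

Base offense level for reckless endangerment: 13.
§1 applies (level before this adjustment is 13 < 15, so +2): 13 + 2 = 15.
§2 applies: 15 + 3 = 18.
§3 does not apply.
§4 applies: 18 + 2 = 20.
§5 applies: 20 − 3 = 17.
Final offense level: 17.
Criminal history: 6 prior points → Category 2 (5-6).
Level 17 falls in the 17-28 band.
Grid: Level 17-28 × Category 2 = 50-61 months.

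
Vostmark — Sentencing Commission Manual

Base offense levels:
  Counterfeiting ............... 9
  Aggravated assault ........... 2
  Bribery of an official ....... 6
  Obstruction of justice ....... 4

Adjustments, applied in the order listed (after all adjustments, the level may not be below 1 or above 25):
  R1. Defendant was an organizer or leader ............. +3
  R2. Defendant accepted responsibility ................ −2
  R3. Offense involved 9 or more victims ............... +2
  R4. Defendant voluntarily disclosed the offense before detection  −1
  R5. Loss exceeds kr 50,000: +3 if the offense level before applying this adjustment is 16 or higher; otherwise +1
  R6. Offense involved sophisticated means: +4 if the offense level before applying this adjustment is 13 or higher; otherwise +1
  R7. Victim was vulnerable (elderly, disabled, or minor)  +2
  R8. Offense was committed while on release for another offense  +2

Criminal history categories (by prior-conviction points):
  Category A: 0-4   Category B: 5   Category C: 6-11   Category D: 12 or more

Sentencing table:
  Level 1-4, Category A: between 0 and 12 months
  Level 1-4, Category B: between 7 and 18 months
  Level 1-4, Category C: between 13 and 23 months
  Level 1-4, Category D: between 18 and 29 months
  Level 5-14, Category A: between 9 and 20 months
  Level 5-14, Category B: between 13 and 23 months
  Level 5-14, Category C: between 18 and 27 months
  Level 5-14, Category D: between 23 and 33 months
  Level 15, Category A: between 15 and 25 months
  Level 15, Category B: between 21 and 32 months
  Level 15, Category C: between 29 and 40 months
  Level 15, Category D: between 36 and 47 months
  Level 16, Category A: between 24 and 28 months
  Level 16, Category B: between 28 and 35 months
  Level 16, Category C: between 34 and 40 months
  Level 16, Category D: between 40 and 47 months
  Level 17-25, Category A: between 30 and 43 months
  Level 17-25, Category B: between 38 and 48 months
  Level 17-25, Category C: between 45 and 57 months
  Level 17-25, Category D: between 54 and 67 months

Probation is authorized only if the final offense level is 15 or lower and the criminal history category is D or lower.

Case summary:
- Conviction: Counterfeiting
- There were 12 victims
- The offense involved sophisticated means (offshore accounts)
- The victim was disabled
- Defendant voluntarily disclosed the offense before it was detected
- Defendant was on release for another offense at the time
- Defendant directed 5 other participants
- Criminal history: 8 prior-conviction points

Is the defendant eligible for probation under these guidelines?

Base offense level for counterfeiting: 9.
R1 applies: 9 + 3 = 12.
R3 applies: 12 + 2 = 14.
R4 applies: 14 − 1 = 13.
R5 does not apply.
R6 applies (level before this adjustment is 13 ≥ 13, so +4): 13 + 4 = 17.
R7 applies: 17 + 2 = 19.
R8 applies: 19 + 2 = 21.
Final offense level: 21.
Criminal history: 8 prior points → Category C (6-11).
Level 21 falls in the 17-25 band.
Grid: Level 17-25 × Category C = 45-57 months.
Probation check: level 21 > 15 and category C ≤ D → not eligible.

No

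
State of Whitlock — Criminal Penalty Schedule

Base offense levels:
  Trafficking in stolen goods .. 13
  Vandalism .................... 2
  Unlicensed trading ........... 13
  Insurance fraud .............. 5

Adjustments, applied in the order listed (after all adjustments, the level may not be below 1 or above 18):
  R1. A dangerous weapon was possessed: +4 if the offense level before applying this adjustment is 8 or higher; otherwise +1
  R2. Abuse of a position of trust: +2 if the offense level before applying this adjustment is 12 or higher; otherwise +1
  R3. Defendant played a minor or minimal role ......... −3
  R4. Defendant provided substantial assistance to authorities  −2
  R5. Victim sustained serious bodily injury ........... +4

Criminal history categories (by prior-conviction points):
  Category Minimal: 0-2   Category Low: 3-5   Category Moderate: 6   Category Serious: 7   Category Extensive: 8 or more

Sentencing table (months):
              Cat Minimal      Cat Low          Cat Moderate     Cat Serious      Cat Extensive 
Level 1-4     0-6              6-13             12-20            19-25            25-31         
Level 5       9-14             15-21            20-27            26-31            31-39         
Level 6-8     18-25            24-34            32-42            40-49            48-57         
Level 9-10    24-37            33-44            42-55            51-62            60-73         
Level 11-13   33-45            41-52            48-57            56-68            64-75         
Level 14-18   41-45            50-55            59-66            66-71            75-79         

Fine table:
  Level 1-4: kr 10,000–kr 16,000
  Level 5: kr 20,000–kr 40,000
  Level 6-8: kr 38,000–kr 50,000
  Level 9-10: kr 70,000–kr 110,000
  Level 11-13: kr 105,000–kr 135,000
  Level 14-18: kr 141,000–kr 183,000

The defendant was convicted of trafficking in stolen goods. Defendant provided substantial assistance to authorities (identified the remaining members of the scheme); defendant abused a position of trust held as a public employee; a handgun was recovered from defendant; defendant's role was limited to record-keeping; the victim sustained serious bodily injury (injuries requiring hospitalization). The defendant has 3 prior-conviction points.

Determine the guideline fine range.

kr 141,000–kr 183,000

Base offense level for trafficking in stolen goods: 13.
R1 applies (level before this adjustment is 13 ≥ 8, so +4): 13 + 4 = 17.
R2 applies (level before this adjustment is 17 ≥ 12, so +2): 17 + 2 = 19.
R3 applies: 19 − 3 = 16.
R4 applies: 16 − 2 = 14.
R5 applies: 14 + 4 = 18.
Final offense level: 18.
Level 18 falls in the 14-18 band.
Fine table: Level 14-18 → kr 141,000–kr 183,000.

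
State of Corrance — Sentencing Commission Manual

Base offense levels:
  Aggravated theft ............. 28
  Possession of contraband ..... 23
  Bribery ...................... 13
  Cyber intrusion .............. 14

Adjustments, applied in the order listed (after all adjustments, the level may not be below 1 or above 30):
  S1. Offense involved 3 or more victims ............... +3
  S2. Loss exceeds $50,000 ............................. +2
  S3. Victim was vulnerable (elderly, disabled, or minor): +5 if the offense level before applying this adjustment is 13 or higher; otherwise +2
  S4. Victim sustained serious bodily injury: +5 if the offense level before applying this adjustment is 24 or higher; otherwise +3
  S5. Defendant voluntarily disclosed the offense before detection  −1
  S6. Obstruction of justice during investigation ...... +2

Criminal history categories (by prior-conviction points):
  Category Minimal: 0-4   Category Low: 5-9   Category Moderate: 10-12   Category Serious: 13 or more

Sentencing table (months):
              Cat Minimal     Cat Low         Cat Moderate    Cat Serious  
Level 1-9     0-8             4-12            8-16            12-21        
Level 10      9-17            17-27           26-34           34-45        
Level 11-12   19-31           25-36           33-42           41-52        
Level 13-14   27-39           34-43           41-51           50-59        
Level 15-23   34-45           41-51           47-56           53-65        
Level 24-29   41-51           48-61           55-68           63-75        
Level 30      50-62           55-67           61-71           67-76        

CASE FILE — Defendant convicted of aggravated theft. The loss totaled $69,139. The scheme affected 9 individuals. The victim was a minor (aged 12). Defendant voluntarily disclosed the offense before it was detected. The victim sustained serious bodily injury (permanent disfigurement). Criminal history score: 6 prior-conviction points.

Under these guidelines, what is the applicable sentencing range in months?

55-67 months

Base offense level for aggravated theft: 28.
S1 applies: 28 + 3 = 31.
S2 applies: 31 + 2 = 33.
S3 applies (level before this adjustment is 33 ≥ 13, so +5): 33 + 5 = 38.
S4 applies (level before this adjustment is 38 ≥ 24, so +5): 38 + 5 = 43.
S5 applies: 43 − 1 = 42.
S6 does not apply.
Level 42 exceeds the maximum of 30; capped at 30.
Final offense level: 30.
Criminal history: 6 prior points → Category Low (5-9).
Level 30 falls in the 30 band.
Grid: Level 30 × Category Low = 55-67 months.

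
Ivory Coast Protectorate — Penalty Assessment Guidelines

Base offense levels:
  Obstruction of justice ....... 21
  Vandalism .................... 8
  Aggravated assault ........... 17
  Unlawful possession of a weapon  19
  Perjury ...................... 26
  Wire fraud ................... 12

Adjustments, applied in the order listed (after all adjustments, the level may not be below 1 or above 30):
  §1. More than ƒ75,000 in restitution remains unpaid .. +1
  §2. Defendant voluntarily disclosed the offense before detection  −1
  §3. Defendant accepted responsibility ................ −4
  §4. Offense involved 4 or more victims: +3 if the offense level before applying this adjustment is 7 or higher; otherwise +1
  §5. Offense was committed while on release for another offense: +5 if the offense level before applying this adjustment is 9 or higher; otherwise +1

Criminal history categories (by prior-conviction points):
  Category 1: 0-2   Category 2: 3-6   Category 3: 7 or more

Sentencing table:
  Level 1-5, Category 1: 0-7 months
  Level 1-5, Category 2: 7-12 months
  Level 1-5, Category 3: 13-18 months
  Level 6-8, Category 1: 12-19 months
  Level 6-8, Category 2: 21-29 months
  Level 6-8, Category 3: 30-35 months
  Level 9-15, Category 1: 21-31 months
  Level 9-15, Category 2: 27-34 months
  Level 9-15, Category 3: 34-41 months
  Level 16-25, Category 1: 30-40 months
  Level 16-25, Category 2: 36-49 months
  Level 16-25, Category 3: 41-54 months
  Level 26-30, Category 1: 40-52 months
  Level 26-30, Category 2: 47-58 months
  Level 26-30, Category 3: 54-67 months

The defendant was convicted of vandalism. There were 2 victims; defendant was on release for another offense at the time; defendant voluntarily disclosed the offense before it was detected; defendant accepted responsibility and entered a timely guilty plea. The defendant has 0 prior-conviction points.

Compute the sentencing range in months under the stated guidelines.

Base offense level for vandalism: 8.
§2 applies: 8 − 1 = 7.
§3 applies: 7 − 4 = 3.
§5 applies (level before this adjustment is 3 < 9, so +1): 3 + 1 = 4.
Final offense level: 4.
Criminal history: 0 prior points → Category 1 (0-2).
Level 4 falls in the 1-5 band.
Grid: Level 1-5 × Category 1 = 0-7 months.

0-7 months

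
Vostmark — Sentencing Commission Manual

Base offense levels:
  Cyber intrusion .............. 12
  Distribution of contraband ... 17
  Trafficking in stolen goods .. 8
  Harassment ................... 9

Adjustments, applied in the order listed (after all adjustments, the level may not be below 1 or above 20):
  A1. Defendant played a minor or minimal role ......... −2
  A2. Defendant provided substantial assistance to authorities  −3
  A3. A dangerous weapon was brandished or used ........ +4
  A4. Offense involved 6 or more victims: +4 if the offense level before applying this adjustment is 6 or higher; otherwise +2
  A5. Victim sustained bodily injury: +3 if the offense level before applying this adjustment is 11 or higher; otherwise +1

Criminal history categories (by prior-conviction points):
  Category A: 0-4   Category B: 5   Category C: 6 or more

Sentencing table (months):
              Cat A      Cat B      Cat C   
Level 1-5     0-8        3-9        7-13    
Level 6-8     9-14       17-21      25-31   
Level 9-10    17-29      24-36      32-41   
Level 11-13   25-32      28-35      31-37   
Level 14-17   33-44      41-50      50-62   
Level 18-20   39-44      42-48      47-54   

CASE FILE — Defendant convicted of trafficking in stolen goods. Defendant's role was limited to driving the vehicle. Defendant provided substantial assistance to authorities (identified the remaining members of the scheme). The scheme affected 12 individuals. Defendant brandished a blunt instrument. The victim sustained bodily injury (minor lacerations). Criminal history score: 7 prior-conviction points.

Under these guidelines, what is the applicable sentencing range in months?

Base offense level for trafficking in stolen goods: 8.
A1 applies: 8 − 2 = 6.
A2 applies: 6 − 3 = 3.
A3 applies: 3 + 4 = 7.
A4 applies (level before this adjustment is 7 ≥ 6, so +4): 7 + 4 = 11.
A5 applies (level before this adjustment is 11 ≥ 11, so +3): 11 + 3 = 14.
Final offense level: 14.
Criminal history: 7 prior points → Category C (6+).
Level 14 falls in the 14-17 band.
Grid: Level 14-17 × Category C = 50-62 months.

50-62 months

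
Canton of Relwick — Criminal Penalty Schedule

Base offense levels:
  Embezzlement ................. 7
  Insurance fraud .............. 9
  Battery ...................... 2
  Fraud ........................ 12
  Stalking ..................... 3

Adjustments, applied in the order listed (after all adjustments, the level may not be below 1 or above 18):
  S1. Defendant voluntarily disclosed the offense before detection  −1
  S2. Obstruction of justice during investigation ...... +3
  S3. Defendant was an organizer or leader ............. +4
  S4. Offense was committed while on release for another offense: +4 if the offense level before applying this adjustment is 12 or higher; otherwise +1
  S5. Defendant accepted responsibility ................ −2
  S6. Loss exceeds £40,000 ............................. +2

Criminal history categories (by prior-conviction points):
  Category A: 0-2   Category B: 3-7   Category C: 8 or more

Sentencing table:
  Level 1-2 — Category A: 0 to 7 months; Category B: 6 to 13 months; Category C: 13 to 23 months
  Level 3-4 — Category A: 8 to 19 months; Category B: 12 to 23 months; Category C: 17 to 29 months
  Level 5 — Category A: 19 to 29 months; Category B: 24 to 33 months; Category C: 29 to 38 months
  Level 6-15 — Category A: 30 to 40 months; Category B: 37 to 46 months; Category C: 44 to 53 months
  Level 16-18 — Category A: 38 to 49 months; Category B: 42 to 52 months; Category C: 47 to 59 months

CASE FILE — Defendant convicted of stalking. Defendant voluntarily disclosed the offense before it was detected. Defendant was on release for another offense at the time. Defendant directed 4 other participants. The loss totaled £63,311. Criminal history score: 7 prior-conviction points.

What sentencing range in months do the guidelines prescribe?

37-46 months

Base offense level for stalking: 3.
S1 applies: 3 − 1 = 2.
S3 applies: 2 + 4 = 6.
S4 applies (level before this adjustment is 6 < 12, so +1): 6 + 1 = 7.
S5 does not apply.
S6 applies: 7 + 2 = 9.
Final offense level: 9.
Criminal history: 7 prior points → Category B (3-7).
Level 9 falls in the 6-15 band.
Grid: Level 6-15 × Category B = 37-46 months.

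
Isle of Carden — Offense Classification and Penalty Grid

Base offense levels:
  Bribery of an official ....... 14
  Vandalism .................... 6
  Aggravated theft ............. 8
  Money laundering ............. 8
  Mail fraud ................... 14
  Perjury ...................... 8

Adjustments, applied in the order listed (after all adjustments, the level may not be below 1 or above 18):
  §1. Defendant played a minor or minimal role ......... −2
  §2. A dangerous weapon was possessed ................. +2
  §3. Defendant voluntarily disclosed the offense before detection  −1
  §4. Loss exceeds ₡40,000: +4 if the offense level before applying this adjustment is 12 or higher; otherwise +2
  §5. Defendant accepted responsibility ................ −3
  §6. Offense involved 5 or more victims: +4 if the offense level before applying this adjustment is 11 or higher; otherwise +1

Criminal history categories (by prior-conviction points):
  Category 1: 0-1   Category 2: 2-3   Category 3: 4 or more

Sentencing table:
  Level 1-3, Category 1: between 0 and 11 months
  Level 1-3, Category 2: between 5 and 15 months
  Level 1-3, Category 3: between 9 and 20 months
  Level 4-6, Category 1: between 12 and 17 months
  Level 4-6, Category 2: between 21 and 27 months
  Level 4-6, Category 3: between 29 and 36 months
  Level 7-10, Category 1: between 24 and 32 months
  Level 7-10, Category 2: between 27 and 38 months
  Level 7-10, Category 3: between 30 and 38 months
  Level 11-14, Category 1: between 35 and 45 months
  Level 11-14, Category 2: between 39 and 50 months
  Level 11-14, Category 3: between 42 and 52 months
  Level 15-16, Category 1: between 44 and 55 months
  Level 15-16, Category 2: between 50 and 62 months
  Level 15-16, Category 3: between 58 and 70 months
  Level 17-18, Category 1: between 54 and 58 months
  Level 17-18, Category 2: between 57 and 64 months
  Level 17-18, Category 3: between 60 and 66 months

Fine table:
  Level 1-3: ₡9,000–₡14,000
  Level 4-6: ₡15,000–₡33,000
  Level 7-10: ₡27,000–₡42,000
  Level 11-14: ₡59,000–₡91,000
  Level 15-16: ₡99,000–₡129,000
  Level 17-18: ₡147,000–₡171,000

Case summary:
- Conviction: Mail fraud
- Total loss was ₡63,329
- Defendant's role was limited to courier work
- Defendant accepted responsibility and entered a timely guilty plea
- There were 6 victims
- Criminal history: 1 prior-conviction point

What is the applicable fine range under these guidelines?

Base offense level for mail fraud: 14.
§1 applies: 14 − 2 = 12.
§4 applies (level before this adjustment is 12 ≥ 12, so +4): 12 + 4 = 16.
§5 applies: 16 − 3 = 13.
§6 applies (level before this adjustment is 13 ≥ 11, so +4): 13 + 4 = 17.
Final offense level: 17.
Level 17 falls in the 17-18 band.
Fine table: Level 17-18 → ₡147,000–₡171,000.

₡147,000–₡171,000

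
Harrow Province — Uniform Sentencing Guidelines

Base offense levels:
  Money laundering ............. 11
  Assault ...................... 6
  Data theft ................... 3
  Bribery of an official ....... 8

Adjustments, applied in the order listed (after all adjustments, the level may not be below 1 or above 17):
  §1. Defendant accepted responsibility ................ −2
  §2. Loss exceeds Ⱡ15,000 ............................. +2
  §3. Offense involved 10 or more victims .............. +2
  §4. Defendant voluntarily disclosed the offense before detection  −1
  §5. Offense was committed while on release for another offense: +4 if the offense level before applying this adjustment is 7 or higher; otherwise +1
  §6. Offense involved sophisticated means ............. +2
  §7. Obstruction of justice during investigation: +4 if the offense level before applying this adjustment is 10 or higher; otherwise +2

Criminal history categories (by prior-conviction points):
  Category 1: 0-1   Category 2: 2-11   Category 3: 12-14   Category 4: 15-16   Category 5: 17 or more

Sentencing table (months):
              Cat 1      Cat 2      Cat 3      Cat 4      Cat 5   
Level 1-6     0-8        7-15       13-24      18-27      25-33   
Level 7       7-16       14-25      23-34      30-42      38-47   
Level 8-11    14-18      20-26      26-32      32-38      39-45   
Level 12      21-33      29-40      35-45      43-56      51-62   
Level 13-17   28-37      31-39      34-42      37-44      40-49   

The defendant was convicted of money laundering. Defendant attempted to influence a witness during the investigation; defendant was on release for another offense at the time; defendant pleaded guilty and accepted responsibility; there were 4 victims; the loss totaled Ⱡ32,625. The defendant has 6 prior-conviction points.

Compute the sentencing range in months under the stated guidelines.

31-39 months

Base offense level for money laundering: 11.
§1 applies: 11 − 2 = 9.
§2 applies: 9 + 2 = 11.
§5 applies (level before this adjustment is 11 ≥ 7, so +4): 11 + 4 = 15.
§7 applies (level before this adjustment is 15 ≥ 10, so +4): 15 + 4 = 19.
Level 19 exceeds the maximum of 17; capped at 17.
Final offense level: 17.
Criminal history: 6 prior points → Category 2 (2-11).
Level 17 falls in the 13-17 band.
Grid: Level 13-17 × Category 2 = 31-39 months.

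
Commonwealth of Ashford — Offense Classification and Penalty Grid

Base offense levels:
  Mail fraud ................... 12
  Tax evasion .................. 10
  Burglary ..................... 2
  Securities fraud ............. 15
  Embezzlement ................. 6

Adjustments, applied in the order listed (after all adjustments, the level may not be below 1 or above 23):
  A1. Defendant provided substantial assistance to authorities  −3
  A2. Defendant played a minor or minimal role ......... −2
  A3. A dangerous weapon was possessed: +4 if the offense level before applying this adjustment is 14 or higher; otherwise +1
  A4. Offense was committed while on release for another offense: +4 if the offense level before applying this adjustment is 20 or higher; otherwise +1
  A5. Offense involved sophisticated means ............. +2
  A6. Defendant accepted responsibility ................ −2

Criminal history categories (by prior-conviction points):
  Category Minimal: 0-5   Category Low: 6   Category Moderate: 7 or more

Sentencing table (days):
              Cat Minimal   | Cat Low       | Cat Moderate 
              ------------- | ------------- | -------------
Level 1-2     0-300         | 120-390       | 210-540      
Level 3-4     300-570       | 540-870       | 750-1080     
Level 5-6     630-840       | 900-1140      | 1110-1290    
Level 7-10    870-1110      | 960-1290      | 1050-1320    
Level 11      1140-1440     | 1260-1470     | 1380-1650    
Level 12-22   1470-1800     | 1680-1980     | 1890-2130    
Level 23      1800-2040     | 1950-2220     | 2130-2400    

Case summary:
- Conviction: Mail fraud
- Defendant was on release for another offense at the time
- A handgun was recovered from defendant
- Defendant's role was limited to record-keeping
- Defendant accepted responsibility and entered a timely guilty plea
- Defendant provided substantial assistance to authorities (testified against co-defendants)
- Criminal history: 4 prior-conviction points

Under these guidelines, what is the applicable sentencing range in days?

Base offense level for mail fraud: 12.
A1 applies: 12 − 3 = 9.
A2 applies: 9 − 2 = 7.
A3 applies (level before this adjustment is 7 < 14, so +1): 7 + 1 = 8.
A4 applies (level before this adjustment is 8 < 20, so +1): 8 + 1 = 9.
A6 applies: 9 − 2 = 7.
Final offense level: 7.
Criminal history: 4 prior points → Category Minimal (0-5).
Level 7 falls in the 7-10 band.
Grid: Level 7-10 × Category Minimal = 870-1110 days.

870-1110 days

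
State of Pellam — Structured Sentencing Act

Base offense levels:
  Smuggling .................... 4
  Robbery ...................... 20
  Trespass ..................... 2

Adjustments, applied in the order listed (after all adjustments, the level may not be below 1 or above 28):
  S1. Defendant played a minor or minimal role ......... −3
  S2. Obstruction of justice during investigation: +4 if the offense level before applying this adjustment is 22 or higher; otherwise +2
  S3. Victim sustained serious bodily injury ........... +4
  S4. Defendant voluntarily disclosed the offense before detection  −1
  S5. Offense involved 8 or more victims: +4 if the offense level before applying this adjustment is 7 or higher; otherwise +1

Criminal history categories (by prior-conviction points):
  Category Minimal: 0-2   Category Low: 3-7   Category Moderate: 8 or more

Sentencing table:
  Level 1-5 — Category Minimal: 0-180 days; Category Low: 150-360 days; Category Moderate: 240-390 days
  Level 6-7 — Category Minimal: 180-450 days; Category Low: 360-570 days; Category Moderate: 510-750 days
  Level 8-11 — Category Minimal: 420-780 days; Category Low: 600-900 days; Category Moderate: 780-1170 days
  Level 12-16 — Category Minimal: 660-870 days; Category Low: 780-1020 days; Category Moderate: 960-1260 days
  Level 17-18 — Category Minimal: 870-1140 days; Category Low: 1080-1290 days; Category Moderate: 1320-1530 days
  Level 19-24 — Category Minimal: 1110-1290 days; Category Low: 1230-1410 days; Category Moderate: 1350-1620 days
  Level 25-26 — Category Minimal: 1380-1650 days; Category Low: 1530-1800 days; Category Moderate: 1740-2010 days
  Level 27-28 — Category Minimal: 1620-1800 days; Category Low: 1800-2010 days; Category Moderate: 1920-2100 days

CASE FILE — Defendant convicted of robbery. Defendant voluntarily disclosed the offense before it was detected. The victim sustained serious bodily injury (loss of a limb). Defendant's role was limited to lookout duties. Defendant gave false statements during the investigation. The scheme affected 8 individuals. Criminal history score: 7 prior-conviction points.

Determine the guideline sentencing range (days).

1530-1800 days

Base offense level for robbery: 20.
S1 applies: 20 − 3 = 17.
S2 applies (level before this adjustment is 17 < 22, so +2): 17 + 2 = 19.
S3 applies: 19 + 4 = 23.
S4 applies: 23 − 1 = 22.
S5 applies (level before this adjustment is 22 ≥ 7, so +4): 22 + 4 = 26.
Final offense level: 26.
Criminal history: 7 prior points → Category Low (3-7).
Level 26 falls in the 25-26 band.
Grid: Level 25-26 × Category Low = 1530-1800 days.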